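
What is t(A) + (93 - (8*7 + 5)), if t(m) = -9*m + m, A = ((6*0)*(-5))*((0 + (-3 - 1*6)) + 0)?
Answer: 32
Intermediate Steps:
A = 0 (A = (0*(-5))*((0 + (-3 - 6)) + 0) = 0*((0 - 9) + 0) = 0*(-9 + 0) = 0*(-9) = 0)
t(m) = -8*m
t(A) + (93 - (8*7 + 5)) = -8*0 + (93 - (8*7 + 5)) = 0 + (93 - (56 + 5)) = 0 + (93 - 1*61) = 0 + (93 - 61) = 0 + 32 = 32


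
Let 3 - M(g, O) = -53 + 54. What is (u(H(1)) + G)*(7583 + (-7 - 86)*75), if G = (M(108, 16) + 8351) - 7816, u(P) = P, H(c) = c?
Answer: 327104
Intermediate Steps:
M(g, O) = 2 (M(g, O) = 3 - (-53 + 54) = 3 - 1*1 = 3 - 1 = 2)
G = 537 (G = (2 + 8351) - 7816 = 8353 - 7816 = 537)
(u(H(1)) + G)*(7583 + (-7 - 86)*75) = (1 + 537)*(7583 + (-7 - 86)*75) = 538*(7583 - 93*75) = 538*(7583 - 6975) = 538*608 = 327104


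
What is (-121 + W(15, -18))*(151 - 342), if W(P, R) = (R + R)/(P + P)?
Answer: 116701/5 ≈ 23340.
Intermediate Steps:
W(P, R) = R/P (W(P, R) = (2*R)/((2*P)) = (2*R)*(1/(2*P)) = R/P)
(-121 + W(15, -18))*(151 - 342) = (-121 - 18/15)*(151 - 342) = (-121 - 18*1/15)*(-191) = (-121 - 6/5)*(-191) = -611/5*(-191) = 116701/5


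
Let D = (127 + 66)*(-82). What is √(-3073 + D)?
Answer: I*√18899 ≈ 137.47*I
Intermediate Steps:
D = -15826 (D = 193*(-82) = -15826)
√(-3073 + D) = √(-3073 - 15826) = √(-18899) = I*√18899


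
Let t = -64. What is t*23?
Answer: -1472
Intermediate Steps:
t*23 = -64*23 = -1472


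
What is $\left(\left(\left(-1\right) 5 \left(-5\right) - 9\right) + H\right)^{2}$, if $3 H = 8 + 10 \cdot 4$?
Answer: $1024$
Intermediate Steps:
$H = 16$ ($H = \frac{8 + 10 \cdot 4}{3} = \frac{8 + 40}{3} = \frac{1}{3} \cdot 48 = 16$)
$\left(\left(\left(-1\right) 5 \left(-5\right) - 9\right) + H\right)^{2} = \left(\left(\left(-1\right) 5 \left(-5\right) - 9\right) + 16\right)^{2} = \left(\left(\left(-5\right) \left(-5\right) - 9\right) + 16\right)^{2} = \left(\left(25 - 9\right) + 16\right)^{2} = \left(16 + 16\right)^{2} = 32^{2} = 1024$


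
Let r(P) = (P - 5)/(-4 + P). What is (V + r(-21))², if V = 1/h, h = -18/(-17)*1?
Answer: 797449/202500 ≈ 3.9380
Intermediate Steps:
h = 18/17 (h = -18*(-1/17)*1 = (18/17)*1 = 18/17 ≈ 1.0588)
V = 17/18 (V = 1/(18/17) = 17/18 ≈ 0.94444)
r(P) = (-5 + P)/(-4 + P)
(V + r(-21))² = (17/18 + (-5 - 21)/(-4 - 21))² = (17/18 - 26/(-25))² = (17/18 - 1/25*(-26))² = (17/18 + 26/25)² = (893/450)² = 797449/202500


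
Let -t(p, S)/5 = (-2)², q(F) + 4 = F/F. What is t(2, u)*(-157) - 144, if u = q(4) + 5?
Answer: 2996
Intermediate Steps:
q(F) = -3 (q(F) = -4 + F/F = -4 + 1 = -3)
u = 2 (u = -3 + 5 = 2)
t(p, S) = -20 (t(p, S) = -5*(-2)² = -5*4 = -20)
t(2, u)*(-157) - 144 = -20*(-157) - 144 = 3140 - 144 = 2996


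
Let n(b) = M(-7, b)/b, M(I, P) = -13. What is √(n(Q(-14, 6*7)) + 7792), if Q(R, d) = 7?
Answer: 3*√42413/7 ≈ 88.262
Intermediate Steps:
n(b) = -13/b
√(n(Q(-14, 6*7)) + 7792) = √(-13/7 + 7792) = √(54531/7) = 3*√42413/7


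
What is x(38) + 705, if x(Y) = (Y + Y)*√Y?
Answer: 705 + 76*√38 ≈ 1173.5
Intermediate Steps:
x(Y) = 2*Y^(3/2) (x(Y) = (2*Y)*√Y = 2*Y^(3/2))
x(38) + 705 = 2*38^(3/2) + 705 = 2*(38*√38) + 705 = 76*√38 + 705 = 705 + 76*√38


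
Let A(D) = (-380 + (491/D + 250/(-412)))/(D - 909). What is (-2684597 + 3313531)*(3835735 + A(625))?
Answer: 44105160019087055193/18282500 ≈ 2.4124e+12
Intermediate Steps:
A(D) = (-78405/206 + 491/D)/(-909 + D) (A(D) = (-380 + (491/D + 250*(-1/412)))/(-909 + D) = (-380 + (491/D - 125/206))/(-909 + D) = (-380 + (-125/206 + 491/D))/(-909 + D) = (-78405/206 + 491/D)/(-909 + D))
(-2684597 + 3313531)*(3835735 + A(625)) = (-2684597 + 3313531)*(3835735 + (1/206)*(101146 - 78405*625)/(625*(-909 + 625))) = 628934*(3835735 + (1/206)*(1/625)*(101146 - 49003125)/(-284)) = 628934*(3835735 + (1/206)*(1/625)*(-1/284)*(-48901979)) = 628934*(3835735 + 48901979/36565000) = 628934*(140253699176979/36565000) = 44105160019087055193/18282500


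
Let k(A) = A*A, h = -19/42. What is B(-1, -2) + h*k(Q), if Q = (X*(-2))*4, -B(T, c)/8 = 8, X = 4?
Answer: -11072/21 ≈ -527.24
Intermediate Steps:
B(T, c) = -64 (B(T, c) = -8*8 = -64)
h = -19/42 (h = -19*1/42 = -19/42 ≈ -0.45238)
Q = -32 (Q = (4*(-2))*4 = -8*4 = -32)
k(A) = A**2
B(-1, -2) + h*k(Q) = -64 - 19/42*(-32)**2 = -64 - 19/42*1024 = -64 - 9728/21 = -11072/21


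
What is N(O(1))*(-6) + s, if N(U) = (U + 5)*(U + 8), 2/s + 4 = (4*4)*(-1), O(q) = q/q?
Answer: -3241/10 ≈ -324.10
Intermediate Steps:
O(q) = 1
s = -1/10 (s = 2/(-4 + (4*4)*(-1)) = 2/(-4 + 16*(-1)) = 2/(-4 - 16) = 2/(-20) = 2*(-1/20) = -1/10 ≈ -0.10000)
N(U) = (5 + U)*(8 + U)
N(O(1))*(-6) + s = (40 + 1**2 + 13*1)*(-6) - 1/10 = (40 + 1 + 13)*(-6) - 1/10 = 54*(-6) - 1/10 = -324 - 1/10 = -3241/10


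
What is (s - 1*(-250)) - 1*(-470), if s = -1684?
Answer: -964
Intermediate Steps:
(s - 1*(-250)) - 1*(-470) = (-1684 - 1*(-250)) - 1*(-470) = (-1684 + 250) + 470 = -1434 + 470 = -964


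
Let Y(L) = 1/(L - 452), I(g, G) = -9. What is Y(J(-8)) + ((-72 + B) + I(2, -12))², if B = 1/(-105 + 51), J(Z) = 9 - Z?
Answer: 2775389653/422820 ≈ 6564.0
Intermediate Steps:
B = -1/54 (B = 1/(-54) = -1/54 ≈ -0.018519)
Y(L) = 1/(-452 + L)
Y(J(-8)) + ((-72 + B) + I(2, -12))² = 1/(-452 + (9 - 1*(-8))) + ((-72 - 1/54) - 9)² = 1/(-452 + (9 + 8)) + (-3889/54 - 9)² = 1/(-452 + 17) + (-4375/54)² = 1/(-435) + 19140625/2916 = -1/435 + 19140625/2916 = 2775389653/422820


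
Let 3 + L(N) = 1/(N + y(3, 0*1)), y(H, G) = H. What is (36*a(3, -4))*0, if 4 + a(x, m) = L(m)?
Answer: 0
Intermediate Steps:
L(N) = -3 + 1/(3 + N) (L(N) = -3 + 1/(N + 3) = -3 + 1/(3 + N))
a(x, m) = -4 + (-8 - 3*m)/(3 + m)
(36*a(3, -4))*0 = (36*((-20 - 7*(-4))/(3 - 4)))*0 = (36*((-20 + 28)/(-1)))*0 = (36*(-1*8))*0 = (36*(-8))*0 = -288*0 = 0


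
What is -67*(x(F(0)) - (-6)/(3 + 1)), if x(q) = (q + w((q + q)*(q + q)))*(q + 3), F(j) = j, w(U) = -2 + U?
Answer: 603/2 ≈ 301.50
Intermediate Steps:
x(q) = (3 + q)*(-2 + q + 4*q**2) (x(q) = (q + (-2 + (q + q)*(q + q)))*(q + 3) = (q + (-2 + (2*q)*(2*q)))*(3 + q) = (q + (-2 + 4*q**2))*(3 + q) = (-2 + q + 4*q**2)*(3 + q) = (3 + q)*(-2 + q + 4*q**2))
-67*(x(F(0)) - (-6)/(3 + 1)) = -67*((-6 + 0 + 4*0**3 + 13*0**2) - (-6)/(3 + 1)) = -67*((-6 + 0 + 4*0 + 13*0) - (-6)/4) = -67*((-6 + 0 + 0 + 0) - (-6)/4) = -67*(-6 - 1*(-3/2)) = -67*(-6 + 3/2) = -67*(-9/2) = 603/2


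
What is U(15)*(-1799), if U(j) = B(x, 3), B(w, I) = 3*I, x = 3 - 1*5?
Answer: -16191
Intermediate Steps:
x = -2 (x = 3 - 5 = -2)
U(j) = 9 (U(j) = 3*3 = 9)
U(15)*(-1799) = 9*(-1799) = -16191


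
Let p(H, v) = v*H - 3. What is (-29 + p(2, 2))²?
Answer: 784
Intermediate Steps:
p(H, v) = -3 + H*v (p(H, v) = H*v - 3 = -3 + H*v)
(-29 + p(2, 2))² = (-29 + (-3 + 2*2))² = (-29 + (-3 + 4))² = (-29 + 1)² = (-28)² = 784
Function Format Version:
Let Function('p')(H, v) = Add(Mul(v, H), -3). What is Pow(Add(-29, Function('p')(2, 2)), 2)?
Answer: 784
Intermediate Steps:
Function('p')(H, v) = Add(-3, Mul(H, v)) (Function('p')(H, v) = Add(Mul(H, v), -3) = Add(-3, Mul(H, v)))
Pow(Add(-29, Function('p')(2, 2)), 2) = Pow(Add(-29, Add(-3, Mul(2, 2))), 2) = Pow(Add(-29, Add(-3, 4)), 2) = Pow(Add(-29, 1), 2) = Pow(-28, 2) = 784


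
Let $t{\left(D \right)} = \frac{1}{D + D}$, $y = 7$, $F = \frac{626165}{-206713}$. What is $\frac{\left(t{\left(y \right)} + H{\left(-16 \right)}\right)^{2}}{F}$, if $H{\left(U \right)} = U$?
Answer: $- \frac{10279630777}{122728340} \approx -83.759$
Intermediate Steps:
$F = - \frac{626165}{206713}$ ($F = 626165 \left(- \frac{1}{206713}\right) = - \frac{626165}{206713} \approx -3.0292$)
$t{\left(D \right)} = \frac{1}{2 D}$
$\frac{\left(t{\left(y \right)} + H{\left(-16 \right)}\right)^{2}}{F} = \frac{\left(\frac{1}{2 \cdot 7} - 16\right)^{2}}{- \frac{626165}{206713}} = \left(\frac{1}{2} \cdot \frac{1}{7} - 16\right)^{2} \left(- \frac{206713}{626165}\right) = \left(\frac{1}{14} - 16\right)^{2} \left(- \frac{206713}{626165}\right) = \left(- \frac{223}{14}\right)^{2} \left(- \frac{206713}{626165}\right) = \frac{49729}{196} \left(- \frac{206713}{626165}\right) = - \frac{10279630777}{122728340}$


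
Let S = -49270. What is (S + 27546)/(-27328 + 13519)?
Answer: 21724/13809 ≈ 1.5732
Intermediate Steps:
(S + 27546)/(-27328 + 13519) = (-49270 + 27546)/(-27328 + 13519) = -21724/(-13809) = -21724*(-1/13809) = 21724/13809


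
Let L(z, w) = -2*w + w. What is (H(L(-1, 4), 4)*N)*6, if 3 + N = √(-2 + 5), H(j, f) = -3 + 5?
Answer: -36 + 12*√3 ≈ -15.215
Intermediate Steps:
L(z, w) = -w
H(j, f) = 2
N = -3 + √3 (N = -3 + √(-2 + 5) = -3 + √3 ≈ -1.2680)
(H(L(-1, 4), 4)*N)*6 = (2*(-3 + √3))*6 = (-6 + 2*√3)*6 = -36 + 12*√3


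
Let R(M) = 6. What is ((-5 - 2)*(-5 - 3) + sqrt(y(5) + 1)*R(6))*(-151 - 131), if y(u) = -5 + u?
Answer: -17484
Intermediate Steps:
((-5 - 2)*(-5 - 3) + sqrt(y(5) + 1)*R(6))*(-151 - 131) = ((-5 - 2)*(-5 - 3) + sqrt((-5 + 5) + 1)*6)*(-151 - 131) = (-7*(-8) + sqrt(0 + 1)*6)*(-282) = (56 + sqrt(1)*6)*(-282) = (56 + 1*6)*(-282) = (56 + 6)*(-282) = 62*(-282) = -17484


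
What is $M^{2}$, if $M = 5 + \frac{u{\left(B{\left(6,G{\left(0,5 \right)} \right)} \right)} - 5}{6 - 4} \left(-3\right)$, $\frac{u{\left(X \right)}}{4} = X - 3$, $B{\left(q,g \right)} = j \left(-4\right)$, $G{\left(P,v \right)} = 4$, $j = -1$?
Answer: $\frac{169}{4} \approx 42.25$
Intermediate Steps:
$B{\left(q,g \right)} = 4$ ($B{\left(q,g \right)} = \left(-1\right) \left(-4\right) = 4$)
$u{\left(X \right)} = -12 + 4 X$ ($u{\left(X \right)} = 4 \left(X - 3\right) = 4 \left(-3 + X\right) = -12 + 4 X$)
$M = \frac{13}{2}$ ($M = 5 + \frac{\left(-12 + 4 \cdot 4\right) - 5}{6 - 4} \left(-3\right) = 5 + \frac{\left(-12 + 16\right) - 5}{2} \left(-3\right) = 5 + \left(4 - 5\right) \frac{1}{2} \left(-3\right) = 5 + \left(-1\right) \frac{1}{2} \left(-3\right) = 5 - - \frac{3}{2} = 5 + \frac{3}{2} = \frac{13}{2} \approx 6.5$)
$M^{2} = \left(\frac{13}{2}\right)^{2} = \frac{169}{4}$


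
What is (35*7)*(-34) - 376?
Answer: -8706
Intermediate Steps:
(35*7)*(-34) - 376 = 245*(-34) - 376 = -8330 - 376 = -8706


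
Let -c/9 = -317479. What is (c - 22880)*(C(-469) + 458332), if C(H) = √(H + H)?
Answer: 1299110429092 + 2834431*I*√938 ≈ 1.2991e+12 + 8.6809e+7*I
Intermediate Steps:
c = 2857311 (c = -9*(-317479) = 2857311)
C(H) = √2*√H (C(H) = √(2*H) = √2*√H)
(c - 22880)*(C(-469) + 458332) = (2857311 - 22880)*(√2*√(-469) + 458332) = 2834431*(√2*(I*√469) + 458332) = 2834431*(I*√938 + 458332) = 2834431*(458332 + I*√938) = 1299110429092 + 2834431*I*√938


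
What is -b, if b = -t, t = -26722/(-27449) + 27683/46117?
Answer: 1992209141/1265865533 ≈ 1.5738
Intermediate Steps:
t = 1992209141/1265865533 (t = -26722*(-1/27449) + 27683*(1/46117) = 26722/27449 + 27683/46117 = 1992209141/1265865533 ≈ 1.5738)
b = -1992209141/1265865533 (b = -1*1992209141/1265865533 = -1992209141/1265865533 ≈ -1.5738)
-b = -1*(-1992209141/1265865533) = 1992209141/1265865533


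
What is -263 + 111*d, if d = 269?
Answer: 29596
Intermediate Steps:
-263 + 111*d = -263 + 111*269 = -263 + 29859 = 29596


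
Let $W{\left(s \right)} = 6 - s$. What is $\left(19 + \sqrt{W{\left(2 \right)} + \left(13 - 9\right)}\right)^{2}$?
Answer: $369 + 76 \sqrt{2} \approx 476.48$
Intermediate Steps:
$\left(19 + \sqrt{W{\left(2 \right)} + \left(13 - 9\right)}\right)^{2} = \left(19 + \sqrt{\left(6 - 2\right) + \left(13 - 9\right)}\right)^{2} = \left(19 + \sqrt{\left(6 - 2\right) + 4}\right)^{2} = \left(19 + \sqrt{4 + 4}\right)^{2} = \left(19 + \sqrt{8}\right)^{2} = \left(19 + 2 \sqrt{2}\right)^{2}$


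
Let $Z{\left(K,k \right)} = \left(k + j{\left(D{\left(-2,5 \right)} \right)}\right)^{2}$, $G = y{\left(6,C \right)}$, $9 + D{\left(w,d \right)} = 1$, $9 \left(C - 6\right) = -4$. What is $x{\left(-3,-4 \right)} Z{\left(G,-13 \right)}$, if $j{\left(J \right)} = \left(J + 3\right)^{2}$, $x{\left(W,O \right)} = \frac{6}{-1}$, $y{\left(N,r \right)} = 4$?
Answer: $-864$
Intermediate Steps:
$C = \frac{50}{9}$ ($C = 6 + \frac{1}{9} \left(-4\right) = 6 - \frac{4}{9} = \frac{50}{9} \approx 5.5556$)
$D{\left(w,d \right)} = -8$ ($D{\left(w,d \right)} = -9 + 1 = -8$)
$x{\left(W,O \right)} = -6$ ($x{\left(W,O \right)} = 6 \left(-1\right) = -6$)
$G = 4$
$j{\left(J \right)} = \left(3 + J\right)^{2}$
$Z{\left(K,k \right)} = \left(25 + k\right)^{2}$ ($Z{\left(K,k \right)} = \left(k + \left(3 - 8\right)^{2}\right)^{2} = \left(k + \left(-5\right)^{2}\right)^{2} = \left(k + 25\right)^{2} = \left(25 + k\right)^{2}$)
$x{\left(-3,-4 \right)} Z{\left(G,-13 \right)} = - 6 \left(25 - 13\right)^{2} = - 6 \cdot 12^{2} = \left(-6\right) 144 = -864$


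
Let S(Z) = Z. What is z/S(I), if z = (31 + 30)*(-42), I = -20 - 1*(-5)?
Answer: 854/5 ≈ 170.80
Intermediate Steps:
I = -15 (I = -20 + 5 = -15)
z = -2562 (z = 61*(-42) = -2562)
z/S(I) = -2562/(-15) = -2562*(-1/15) = 854/5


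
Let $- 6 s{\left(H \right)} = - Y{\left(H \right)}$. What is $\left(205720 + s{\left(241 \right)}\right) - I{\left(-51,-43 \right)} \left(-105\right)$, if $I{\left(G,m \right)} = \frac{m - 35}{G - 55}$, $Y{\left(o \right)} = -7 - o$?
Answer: $\frac{32715193}{159} \approx 2.0576 \cdot 10^{5}$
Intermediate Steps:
$s{\left(H \right)} = - \frac{7}{6} - \frac{H}{6}$ ($s{\left(H \right)} = - \frac{\left(-1\right) \left(-7 - H\right)}{6} = - \frac{7 + H}{6} = - \frac{7}{6} - \frac{H}{6}$)
$I{\left(G,m \right)} = \frac{-35 + m}{-55 + G}$
$\left(205720 + s{\left(241 \right)}\right) - I{\left(-51,-43 \right)} \left(-105\right) = \left(205720 - \frac{124}{3}\right) - \frac{-35 - 43}{-55 - 51} \left(-105\right) = \left(205720 - \frac{124}{3}\right) - \frac{1}{-106} \left(-78\right) \left(-105\right) = \left(205720 - \frac{124}{3}\right) - \left(- \frac{1}{106}\right) \left(-78\right) \left(-105\right) = \frac{617036}{3} - \frac{39}{53} \left(-105\right) = \frac{617036}{3} - - \frac{4095}{53} = \frac{617036}{3} + \frac{4095}{53} = \frac{32715193}{159}$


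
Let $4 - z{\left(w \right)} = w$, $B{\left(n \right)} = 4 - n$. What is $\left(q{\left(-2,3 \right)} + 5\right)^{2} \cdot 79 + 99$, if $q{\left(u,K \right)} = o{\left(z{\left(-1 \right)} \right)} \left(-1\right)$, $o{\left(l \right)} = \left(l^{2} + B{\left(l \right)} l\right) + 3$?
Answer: $25695$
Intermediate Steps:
$z{\left(w \right)} = 4 - w$
$o{\left(l \right)} = 3 + l^{2} + l \left(4 - l\right)$ ($o{\left(l \right)} = \left(l^{2} + \left(4 - l\right) l\right) + 3 = \left(l^{2} + l \left(4 - l\right)\right) + 3 = 3 + l^{2} + l \left(4 - l\right)$)
$q{\left(u,K \right)} = -23$ ($q{\left(u,K \right)} = \left(3 + 4 \left(4 - -1\right)\right) \left(-1\right) = \left(3 + 4 \left(4 + 1\right)\right) \left(-1\right) = \left(3 + 4 \cdot 5\right) \left(-1\right) = \left(3 + 20\right) \left(-1\right) = 23 \left(-1\right) = -23$)
$\left(q{\left(-2,3 \right)} + 5\right)^{2} \cdot 79 + 99 = \left(-23 + 5\right)^{2} \cdot 79 + 99 = \left(-18\right)^{2} \cdot 79 + 99 = 324 \cdot 79 + 99 = 25596 + 99 = 25695$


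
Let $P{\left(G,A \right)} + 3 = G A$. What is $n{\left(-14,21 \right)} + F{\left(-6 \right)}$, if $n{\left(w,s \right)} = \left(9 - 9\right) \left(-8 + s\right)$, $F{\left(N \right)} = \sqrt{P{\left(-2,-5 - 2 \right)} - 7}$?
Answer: $2$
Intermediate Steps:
$P{\left(G,A \right)} = -3 + A G$ ($P{\left(G,A \right)} = -3 + G A = -3 + A G$)
$F{\left(N \right)} = 2$ ($F{\left(N \right)} = \sqrt{\left(-3 + \left(-5 - 2\right) \left(-2\right)\right) - 7} = \sqrt{\left(-3 - -14\right) - 7} = \sqrt{\left(-3 + 14\right) - 7} = \sqrt{11 - 7} = \sqrt{4} = 2$)
$n{\left(w,s \right)} = 0$ ($n{\left(w,s \right)} = \left(9 - 9\right) \left(-8 + s\right) = 0 \left(-8 + s\right) = 0$)
$n{\left(-14,21 \right)} + F{\left(-6 \right)} = 0 + 2 = 2$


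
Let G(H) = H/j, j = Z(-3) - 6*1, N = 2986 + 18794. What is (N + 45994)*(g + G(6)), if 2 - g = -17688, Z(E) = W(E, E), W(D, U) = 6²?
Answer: 5994678074/5 ≈ 1.1989e+9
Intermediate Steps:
W(D, U) = 36
Z(E) = 36
N = 21780
g = 17690 (g = 2 - 1*(-17688) = 2 + 17688 = 17690)
j = 30 (j = 36 - 6*1 = 36 - 6 = 30)
G(H) = H/30
(N + 45994)*(g + G(6)) = (21780 + 45994)*(17690 + (1/30)*6) = 67774*(17690 + ⅕) = 67774*(88451/5) = 5994678074/5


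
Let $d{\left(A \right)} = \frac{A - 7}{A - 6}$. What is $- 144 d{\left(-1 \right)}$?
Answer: $- \frac{1152}{7} \approx -164.57$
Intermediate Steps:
$d{\left(A \right)} = \frac{-7 + A}{-6 + A}$
$- 144 d{\left(-1 \right)} = - 144 \frac{-7 - 1}{-6 - 1} = - 144 \frac{1}{-7} \left(-8\right) = - 144 \left(\left(- \frac{1}{7}\right) \left(-8\right)\right) = \left(-144\right) \frac{8}{7} = - \frac{1152}{7}$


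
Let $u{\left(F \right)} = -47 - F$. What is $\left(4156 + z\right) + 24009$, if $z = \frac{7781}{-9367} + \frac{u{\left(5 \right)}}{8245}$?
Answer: $\frac{127949651738}{4542995} \approx 28164.0$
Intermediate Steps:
$z = - \frac{3802437}{4542995}$ ($z = \frac{7781}{-9367} + \frac{-47 - 5}{8245} = 7781 \left(- \frac{1}{9367}\right) + \left(-47 - 5\right) \frac{1}{8245} = - \frac{7781}{9367} - \frac{52}{8245} = - \frac{3802437}{4542995} \approx -0.83699$)
$\left(4156 + z\right) + 24009 = \left(4156 - \frac{3802437}{4542995}\right) + 24009 = \frac{18876884783}{4542995} + 24009 = \frac{127949651738}{4542995}$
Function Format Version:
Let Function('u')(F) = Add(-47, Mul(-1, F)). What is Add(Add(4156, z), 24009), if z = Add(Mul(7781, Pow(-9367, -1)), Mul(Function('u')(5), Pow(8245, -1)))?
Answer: Rational(127949651738, 4542995) ≈ 28164.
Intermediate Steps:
z = Rational(-3802437, 4542995) (z = Add(Mul(7781, Pow(-9367, -1)), Mul(Add(-47, Mul(-1, 5)), Pow(8245, -1))) = Add(Mul(7781, Rational(-1, 9367)), Mul(Add(-47, -5), Rational(1, 8245))) = Add(Rational(-7781, 9367), Mul(-52, Rational(1, 8245))) = Add(Rational(-7781, 9367), Rational(-52, 8245)) = Rational(-3802437, 4542995) ≈ -0.83699)
Add(Add(4156, z), 24009) = Add(Add(4156, Rational(-3802437, 4542995)), 24009) = Add(Rational(18876884783, 4542995), 24009) = Rational(127949651738, 4542995)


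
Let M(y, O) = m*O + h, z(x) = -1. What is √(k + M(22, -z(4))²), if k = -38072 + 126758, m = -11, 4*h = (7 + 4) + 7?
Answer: √354913/2 ≈ 297.87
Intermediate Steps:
h = 9/2 (h = ((7 + 4) + 7)/4 = (11 + 7)/4 = (¼)*18 = 9/2 ≈ 4.5000)
M(y, O) = 9/2 - 11*O (M(y, O) = -11*O + 9/2 = 9/2 - 11*O)
k = 88686
√(k + M(22, -z(4))²) = √(88686 + (9/2 - (-11)*(-1))²) = √(88686 + (9/2 - 11*1)²) = √(88686 + (9/2 - 11)²) = √(88686 + (-13/2)²) = √(88686 + 169/4) = √(354913/4) = √354913/2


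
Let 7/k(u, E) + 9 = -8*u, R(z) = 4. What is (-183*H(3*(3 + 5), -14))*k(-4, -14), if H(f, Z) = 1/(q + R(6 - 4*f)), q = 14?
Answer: -427/138 ≈ -3.0942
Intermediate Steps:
H(f, Z) = 1/18 (H(f, Z) = 1/(14 + 4) = 1/18)
k(u, E) = 7/(-9 - 8*u)
(-183*H(3*(3 + 5), -14))*k(-4, -14) = (-183*1/18)*(-7/(9 + 8*(-4))) = -(-427)/(6*(9 - 32)) = -(-427)/(6*(-23)) = -(-427)*(-1)/(6*23) = -61/6*7/23 = -427/138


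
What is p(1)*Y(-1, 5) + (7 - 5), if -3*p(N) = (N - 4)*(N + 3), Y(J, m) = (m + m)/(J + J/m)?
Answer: -94/3 ≈ -31.333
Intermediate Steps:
Y(J, m) = 2*m/(J + J/m) (Y(J, m) = (2*m)/(J + J/m) = 2*m/(J + J/m))
p(N) = -(-4 + N)*(3 + N)/3 (p(N) = -(N - 4)*(N + 3)/3 = -(-4 + N)*(3 + N)/3)
p(1)*Y(-1, 5) + (7 - 5) = (4 - ⅓*1² + (⅓)*1)*(2*5²/(-1*(1 + 5))) + (7 - 5) = (4 - ⅓*1 + ⅓)*(2*(-1)*25/6) + 2 = (4 - ⅓ + ⅓)*(2*(-1)*25*(⅙)) + 2 = 4*(-25/3) + 2 = -100/3 + 2 = -94/3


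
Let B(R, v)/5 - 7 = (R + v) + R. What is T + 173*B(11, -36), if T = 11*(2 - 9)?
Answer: -6132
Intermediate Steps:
B(R, v) = 35 + 5*v + 10*R (B(R, v) = 35 + 5*((R + v) + R) = 35 + 5*(v + 2*R) = 35 + (5*v + 10*R) = 35 + 5*v + 10*R)
T = -77 (T = 11*(-7) = -77)
T + 173*B(11, -36) = -77 + 173*(35 + 5*(-36) + 10*11) = -77 + 173*(35 - 180 + 110) = -77 + 173*(-35) = -77 - 6055 = -6132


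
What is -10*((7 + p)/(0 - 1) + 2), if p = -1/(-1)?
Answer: 60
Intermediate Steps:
p = 1 (p = -1*(-1) = 1)
-10*((7 + p)/(0 - 1) + 2) = -10*((7 + 1)/(0 - 1) + 2) = -10*(8/(-1) + 2) = -10*(8*(-1) + 2) = -10*(-8 + 2) = -10*(-6) = 60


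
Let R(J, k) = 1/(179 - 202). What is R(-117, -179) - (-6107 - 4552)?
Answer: 245156/23 ≈ 10659.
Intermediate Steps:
R(J, k) = -1/23 (R(J, k) = 1/(-23) = -1/23)
R(-117, -179) - (-6107 - 4552) = -1/23 - (-6107 - 4552) = -1/23 - 1*(-10659) = -1/23 + 10659 = 245156/23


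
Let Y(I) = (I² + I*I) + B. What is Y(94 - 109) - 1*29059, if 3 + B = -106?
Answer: -28718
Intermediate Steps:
B = -109 (B = -3 - 106 = -109)
Y(I) = -109 + 2*I² (Y(I) = (I² + I*I) - 109 = (I² + I²) - 109 = 2*I² - 109 = -109 + 2*I²)
Y(94 - 109) - 1*29059 = (-109 + 2*(94 - 109)²) - 1*29059 = (-109 + 2*(-15)²) - 29059 = (-109 + 2*225) - 29059 = (-109 + 450) - 29059 = 341 - 29059 = -28718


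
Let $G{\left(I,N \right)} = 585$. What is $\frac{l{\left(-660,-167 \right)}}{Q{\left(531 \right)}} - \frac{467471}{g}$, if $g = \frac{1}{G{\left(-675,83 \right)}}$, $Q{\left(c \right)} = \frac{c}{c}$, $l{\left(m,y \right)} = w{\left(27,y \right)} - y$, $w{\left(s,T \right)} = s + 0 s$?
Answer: $-273470341$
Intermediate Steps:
$w{\left(s,T \right)} = s$ ($w{\left(s,T \right)} = s + 0 = s$)
$l{\left(m,y \right)} = 27 - y$
$Q{\left(c \right)} = 1$
$g = \frac{1}{585} \approx 0.0017094$
$\frac{l{\left(-660,-167 \right)}}{Q{\left(531 \right)}} - \frac{467471}{g} = \frac{27 - -167}{1} - 467471 \frac{1}{\frac{1}{585}} = \left(27 + 167\right) 1 - 273470535 = 194 \cdot 1 - 273470535 = 194 - 273470535 = -273470341$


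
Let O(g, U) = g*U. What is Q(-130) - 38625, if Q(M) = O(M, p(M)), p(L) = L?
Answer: -21725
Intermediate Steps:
O(g, U) = U*g
Q(M) = M**2 (Q(M) = M*M = M**2)
Q(-130) - 38625 = (-130)**2 - 38625 = 16900 - 38625 = -21725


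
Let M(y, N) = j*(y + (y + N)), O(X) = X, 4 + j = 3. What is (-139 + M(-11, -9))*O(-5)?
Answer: 540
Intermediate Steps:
j = -1 (j = -4 + 3 = -1)
M(y, N) = -N - 2*y (M(y, N) = -(y + (y + N)) = -(y + (N + y)) = -(N + 2*y) = -N - 2*y)
(-139 + M(-11, -9))*O(-5) = (-139 + (-1*(-9) - 2*(-11)))*(-5) = (-139 + (9 + 22))*(-5) = (-139 + 31)*(-5) = -108*(-5) = 540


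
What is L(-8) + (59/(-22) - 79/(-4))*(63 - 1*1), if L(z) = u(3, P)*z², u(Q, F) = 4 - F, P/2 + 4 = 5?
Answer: 26097/22 ≈ 1186.2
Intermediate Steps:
P = 2 (P = -8 + 2*5 = -8 + 10 = 2)
L(z) = 2*z² (L(z) = (4 - 1*2)*z² = (4 - 2)*z² = 2*z²)
L(-8) + (59/(-22) - 79/(-4))*(63 - 1*1) = 2*(-8)² + (59/(-22) - 79/(-4))*(63 - 1*1) = 2*64 + (59*(-1/22) - 79*(-¼))*(63 - 1) = 128 + (-59/22 + 79/4)*62 = 128 + (751/44)*62 = 128 + 23281/22 = 26097/22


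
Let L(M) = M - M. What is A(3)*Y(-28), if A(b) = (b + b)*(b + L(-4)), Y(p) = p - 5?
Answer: -594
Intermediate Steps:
Y(p) = -5 + p
L(M) = 0
A(b) = 2*b**2 (A(b) = (b + b)*(b + 0) = (2*b)*b = 2*b**2)
A(3)*Y(-28) = (2*3**2)*(-5 - 28) = (2*9)*(-33) = 18*(-33) = -594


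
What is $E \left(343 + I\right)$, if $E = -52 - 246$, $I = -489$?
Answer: $43508$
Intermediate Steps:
$E = -298$
$E \left(343 + I\right) = - 298 \left(343 - 489\right) = \left(-298\right) \left(-146\right) = 43508$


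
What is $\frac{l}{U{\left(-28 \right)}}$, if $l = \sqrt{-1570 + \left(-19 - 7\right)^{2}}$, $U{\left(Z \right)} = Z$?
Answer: $- \frac{i \sqrt{894}}{28} \approx - 1.0679 i$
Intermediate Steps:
$l = i \sqrt{894}$ ($l = \sqrt{-1570 + \left(-26\right)^{2}} = \sqrt{-1570 + 676} = \sqrt{-894} = i \sqrt{894} \approx 29.9 i$)
$\frac{l}{U{\left(-28 \right)}} = \frac{i \sqrt{894}}{-28} = i \sqrt{894} \left(- \frac{1}{28}\right) = - \frac{i \sqrt{894}}{28}$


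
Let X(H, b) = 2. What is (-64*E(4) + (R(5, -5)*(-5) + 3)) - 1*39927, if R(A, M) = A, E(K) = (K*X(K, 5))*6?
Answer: -43021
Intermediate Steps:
E(K) = 12*K (E(K) = (K*2)*6 = (2*K)*6 = 12*K)
(-64*E(4) + (R(5, -5)*(-5) + 3)) - 1*39927 = (-768*4 + (5*(-5) + 3)) - 1*39927 = (-64*48 + (-25 + 3)) - 39927 = (-3072 - 22) - 39927 = -3094 - 39927 = -43021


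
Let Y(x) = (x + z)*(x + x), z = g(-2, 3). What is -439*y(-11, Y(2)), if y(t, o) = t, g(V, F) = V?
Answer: 4829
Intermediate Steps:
z = -2
Y(x) = 2*x*(-2 + x) (Y(x) = (x - 2)*(x + x) = (-2 + x)*(2*x) = 2*x*(-2 + x))
-439*y(-11, Y(2)) = -439*(-11) = 4829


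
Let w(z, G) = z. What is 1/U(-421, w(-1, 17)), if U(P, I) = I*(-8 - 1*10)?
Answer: 1/18 ≈ 0.055556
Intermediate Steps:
U(P, I) = -18*I (U(P, I) = I*(-8 - 10) = I*(-18) = -18*I)
1/U(-421, w(-1, 17)) = 1/(-18*(-1)) = 1/18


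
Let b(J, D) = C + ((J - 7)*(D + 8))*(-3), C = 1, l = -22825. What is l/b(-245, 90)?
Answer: -22825/74089 ≈ -0.30808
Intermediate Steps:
b(J, D) = 1 - 3*(-7 + J)*(8 + D) (b(J, D) = 1 + ((J - 7)*(D + 8))*(-3) = 1 + ((-7 + J)*(8 + D))*(-3) = 1 - 3*(-7 + J)*(8 + D))
l/b(-245, 90) = -22825/(169 - 24*(-245) + 21*90 - 3*90*(-245)) = -22825/(169 + 5880 + 1890 + 66150) = -22825/74089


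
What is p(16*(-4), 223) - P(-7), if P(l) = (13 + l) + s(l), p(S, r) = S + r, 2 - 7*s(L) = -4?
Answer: 1065/7 ≈ 152.14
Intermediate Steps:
s(L) = 6/7 (s(L) = 2/7 - 1/7*(-4) = 2/7 + 4/7 = 6/7)
P(l) = 97/7 + l (P(l) = (13 + l) + 6/7 = 97/7 + l)
p(16*(-4), 223) - P(-7) = (16*(-4) + 223) - (97/7 - 7) = (-64 + 223) - 1*48/7 = 159 - 48/7 = 1065/7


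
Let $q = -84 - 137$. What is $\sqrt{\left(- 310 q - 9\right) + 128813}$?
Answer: $\sqrt{197314} \approx 444.2$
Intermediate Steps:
$q = -221$ ($q = -84 - 137 = -221$)
$\sqrt{\left(- 310 q - 9\right) + 128813} = \sqrt{\left(\left(-310\right) \left(-221\right) - 9\right) + 128813} = \sqrt{\left(68510 - 9\right) + 128813} = \sqrt{68501 + 128813} = \sqrt{197314}$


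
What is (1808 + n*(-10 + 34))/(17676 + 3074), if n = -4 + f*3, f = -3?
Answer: 748/10375 ≈ 0.072096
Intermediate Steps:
n = -13 (n = -4 - 3*3 = -4 - 9 = -13)
(1808 + n*(-10 + 34))/(17676 + 3074) = (1808 - 13*(-10 + 34))/(17676 + 3074) = (1808 - 13*24)/20750 = (1808 - 312)*(1/20750) = 1496*(1/20750) = 748/10375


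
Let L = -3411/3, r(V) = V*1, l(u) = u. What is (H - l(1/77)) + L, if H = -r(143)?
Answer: -98561/77 ≈ -1280.0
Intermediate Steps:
r(V) = V
H = -143 (H = -1*143 = -143)
L = -1137 (L = -3411/3 = -1137*1 = -1137)
(H - l(1/77)) + L = (-143 - 1/77) - 1137 = -11012/77 - 1137 = -98561/77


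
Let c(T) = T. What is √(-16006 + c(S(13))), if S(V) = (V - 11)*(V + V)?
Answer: I*√15954 ≈ 126.31*I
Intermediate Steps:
S(V) = 2*V*(-11 + V) (S(V) = (-11 + V)*(2*V) = 2*V*(-11 + V))
√(-16006 + c(S(13))) = √(-16006 + 2*13*(-11 + 13)) = √(-16006 + 2*13*2) = √(-16006 + 52) = √(-15954) = I*√15954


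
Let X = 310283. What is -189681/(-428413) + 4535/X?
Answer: 60797642678/132929270879 ≈ 0.45737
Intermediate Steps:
-189681/(-428413) + 4535/X = -189681/(-428413) + 4535/310283 = -189681*(-1/428413) + 4535*(1/310283) = 189681/428413 + 4535/310283 = 60797642678/132929270879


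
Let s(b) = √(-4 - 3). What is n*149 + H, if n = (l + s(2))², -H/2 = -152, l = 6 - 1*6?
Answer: -739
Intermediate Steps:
s(b) = I*√7 (s(b) = √(-7) = I*√7)
l = 0 (l = 6 - 6 = 0)
H = 304 (H = -2*(-152) = 304)
n = -7 (n = (0 + I*√7)² = (I*√7)² = -7)
n*149 + H = -7*149 + 304 = -1043 + 304 = -739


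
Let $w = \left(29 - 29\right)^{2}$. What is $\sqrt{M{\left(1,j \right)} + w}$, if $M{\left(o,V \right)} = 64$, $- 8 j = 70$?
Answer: $8$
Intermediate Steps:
$j = - \frac{35}{4}$ ($j = \left(- \frac{1}{8}\right) 70 = - \frac{35}{4} \approx -8.75$)
$w = 0$ ($w = 0^{2} = 0$)
$\sqrt{M{\left(1,j \right)} + w} = \sqrt{64 + 0} = \sqrt{64} = 8$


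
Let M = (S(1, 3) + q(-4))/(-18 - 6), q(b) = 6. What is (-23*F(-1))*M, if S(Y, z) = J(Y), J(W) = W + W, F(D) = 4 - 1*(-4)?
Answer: 184/3 ≈ 61.333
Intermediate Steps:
F(D) = 8 (F(D) = 4 + 4 = 8)
J(W) = 2*W
S(Y, z) = 2*Y
M = -1/3 (M = (2*1 + 6)/(-18 - 6) = (2 + 6)/(-24) = 8*(-1/24) = -1/3 ≈ -0.33333)
(-23*F(-1))*M = -23*8*(-1/3) = -184*(-1/3) = 184/3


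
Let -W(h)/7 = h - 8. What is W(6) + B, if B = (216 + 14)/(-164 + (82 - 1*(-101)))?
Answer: 496/19 ≈ 26.105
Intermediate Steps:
W(h) = 56 - 7*h (W(h) = -7*(h - 8) = -7*(-8 + h) = 56 - 7*h)
B = 230/19 (B = 230/(-164 + (82 + 101)) = 230/(-164 + 183) = 230/19 ≈ 12.105)
W(6) + B = (56 - 7*6) + 230/19 = (56 - 42) + 230/19 = 14 + 230/19 = 496/19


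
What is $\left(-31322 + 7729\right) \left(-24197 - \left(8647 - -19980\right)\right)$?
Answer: $1246276632$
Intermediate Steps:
$\left(-31322 + 7729\right) \left(-24197 - \left(8647 - -19980\right)\right) = - 23593 \left(-24197 - \left(8647 + 19980\right)\right) = - 23593 \left(-24197 - 28627\right) = \left(-23593\right) \left(-52824\right) = 1246276632$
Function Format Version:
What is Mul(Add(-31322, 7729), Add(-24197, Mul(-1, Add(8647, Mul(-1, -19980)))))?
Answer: 1246276632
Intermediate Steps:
Mul(Add(-31322, 7729), Add(-24197, Mul(-1, Add(8647, Mul(-1, -19980))))) = Mul(-23593, Add(-24197, Mul(-1, Add(8647, 19980)))) = Mul(-23593, Add(-24197, Mul(-1, 28627))) = Mul(-23593, Add(-24197, -28627)) = Mul(-23593, -52824) = 1246276632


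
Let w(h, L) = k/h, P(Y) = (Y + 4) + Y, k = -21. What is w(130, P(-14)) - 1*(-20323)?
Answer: 2641969/130 ≈ 20323.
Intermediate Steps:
P(Y) = 4 + 2*Y (P(Y) = (4 + Y) + Y = 4 + 2*Y)
w(h, L) = -21/h
w(130, P(-14)) - 1*(-20323) = -21/130 - 1*(-20323) = -21*1/130 + 20323 = -21/130 + 20323 = 2641969/130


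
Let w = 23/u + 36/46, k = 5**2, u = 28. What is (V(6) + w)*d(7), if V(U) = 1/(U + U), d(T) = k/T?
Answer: 20375/3381 ≈ 6.0263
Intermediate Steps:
k = 25
w = 1033/644 (w = 23/28 + 36/46 = 23*(1/28) + 36*(1/46) = 23/28 + 18/23 = 1033/644 ≈ 1.6040)
d(T) = 25/T
V(U) = 1/(2*U)
(V(6) + w)*d(7) = ((1/2)/6 + 1033/644)*(25/7) = ((1/2)*(1/6) + 1033/644)*(25*(1/7)) = (1/12 + 1033/644)*(25/7) = (815/483)*(25/7) = 20375/3381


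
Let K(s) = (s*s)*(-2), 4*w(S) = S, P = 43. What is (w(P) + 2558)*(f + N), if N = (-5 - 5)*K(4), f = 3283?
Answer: 37020825/4 ≈ 9.2552e+6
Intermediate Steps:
w(S) = S/4
K(s) = -2*s² (K(s) = s²*(-2) = -2*s²)
N = 320 (N = (-5 - 5)*(-2*4²) = -(-20)*16 = -10*(-32) = 320)
(w(P) + 2558)*(f + N) = ((¼)*43 + 2558)*(3283 + 320) = (43/4 + 2558)*3603 = (10275/4)*3603 = 37020825/4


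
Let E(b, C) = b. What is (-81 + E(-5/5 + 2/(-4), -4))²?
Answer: 27225/4 ≈ 6806.3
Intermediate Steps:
(-81 + E(-5/5 + 2/(-4), -4))² = (-81 + (-5/5 + 2/(-4)))² = (-81 + (-5*⅕ + 2*(-¼)))² = (-81 + (-1 - ½))² = (-81 - 3/2)² = (-165/2)² = 27225/4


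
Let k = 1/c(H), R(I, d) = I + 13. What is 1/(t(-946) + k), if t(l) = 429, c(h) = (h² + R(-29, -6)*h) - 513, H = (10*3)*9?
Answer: 68067/29200744 ≈ 0.0023310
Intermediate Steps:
R(I, d) = 13 + I
H = 270 (H = 30*9 = 270)
c(h) = -513 + h² - 16*h (c(h) = (h² + (13 - 29)*h) - 513 = (h² - 16*h) - 513 = -513 + h² - 16*h)
k = 1/68067 (k = 1/(-513 + 270² - 16*270) = 1/(-513 + 72900 - 4320) = 1/68067 ≈ 1.4691e-5)
1/(t(-946) + k) = 1/(429 + 1/68067) = 1/(29200744/68067) = 68067/29200744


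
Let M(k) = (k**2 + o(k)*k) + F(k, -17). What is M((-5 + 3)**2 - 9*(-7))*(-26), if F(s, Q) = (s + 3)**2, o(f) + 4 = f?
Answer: -353860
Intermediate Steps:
o(f) = -4 + f
F(s, Q) = (3 + s)**2
M(k) = k**2 + (3 + k)**2 + k*(-4 + k) (M(k) = (k**2 + (-4 + k)*k) + (3 + k)**2 = (k**2 + k*(-4 + k)) + (3 + k)**2 = k**2 + (3 + k)**2 + k*(-4 + k))
M((-5 + 3)**2 - 9*(-7))*(-26) = (9 + 2*((-5 + 3)**2 - 9*(-7)) + 3*((-5 + 3)**2 - 9*(-7))**2)*(-26) = (9 + 2*((-2)**2 + 63) + 3*((-2)**2 + 63)**2)*(-26) = (9 + 2*(4 + 63) + 3*(4 + 63)**2)*(-26) = (9 + 2*67 + 3*67**2)*(-26) = (9 + 134 + 3*4489)*(-26) = (9 + 134 + 13467)*(-26) = 13610*(-26) = -353860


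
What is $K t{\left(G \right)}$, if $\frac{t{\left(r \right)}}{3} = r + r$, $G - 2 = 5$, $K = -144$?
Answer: $-6048$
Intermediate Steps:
$G = 7$ ($G = 2 + 5 = 7$)
$t{\left(r \right)} = 6 r$ ($t{\left(r \right)} = 3 \left(r + r\right) = 3 \cdot 2 r = 6 r$)
$K t{\left(G \right)} = - 144 \cdot 6 \cdot 7 = \left(-144\right) 42 = -6048$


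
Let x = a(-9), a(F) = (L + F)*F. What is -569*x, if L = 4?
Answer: -25605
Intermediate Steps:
a(F) = F*(4 + F) (a(F) = (4 + F)*F = F*(4 + F))
x = 45 (x = -9*(4 - 9) = -9*(-5) = 45)
-569*x = -569*45 = -25605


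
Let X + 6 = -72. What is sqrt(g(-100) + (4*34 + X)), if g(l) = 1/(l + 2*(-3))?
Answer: 3*sqrt(72398)/106 ≈ 7.6152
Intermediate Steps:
X = -78 (X = -6 - 72 = -78)
g(l) = 1/(-6 + l) (g(l) = 1/(l - 6) = 1/(-6 + l))
sqrt(g(-100) + (4*34 + X)) = sqrt(1/(-6 - 100) + (4*34 - 78)) = sqrt(1/(-106) + (136 - 78)) = sqrt(-1/106 + 58) = sqrt(6147/106) = 3*sqrt(72398)/106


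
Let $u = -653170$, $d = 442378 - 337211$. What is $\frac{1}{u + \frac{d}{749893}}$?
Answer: $- \frac{749893}{489807505643} \approx -1.531 \cdot 10^{-6}$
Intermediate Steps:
$d = 105167$ ($d = 442378 - 337211 = 105167$)
$\frac{1}{u + \frac{d}{749893}} = \frac{1}{-653170 + \frac{105167}{749893}} = \frac{1}{- \frac{489807505643}{749893}} = - \frac{749893}{489807505643}$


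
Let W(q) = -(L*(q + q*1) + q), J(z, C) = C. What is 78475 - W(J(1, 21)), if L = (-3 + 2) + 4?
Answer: 78622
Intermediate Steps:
L = 3 (L = -1 + 4 = 3)
W(q) = -7*q (W(q) = -(3*(q + q*1) + q) = -(3*(q + q) + q) = -(3*(2*q) + q) = -(6*q + q) = -7*q)
78475 - W(J(1, 21)) = 78475 - (-7)*21 = 78475 - 1*(-147) = 78475 + 147 = 78622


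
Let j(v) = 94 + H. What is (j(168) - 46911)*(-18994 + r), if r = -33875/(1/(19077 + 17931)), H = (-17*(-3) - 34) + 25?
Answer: 58640180094350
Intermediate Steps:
H = 42 (H = (51 - 34) + 25 = 17 + 25 = 42)
j(v) = 136 (j(v) = 94 + 42 = 136)
r = -1253646000 (r = -33875/(1/37008) = -33875/1/37008 = -33875*37008 = -1253646000)
(j(168) - 46911)*(-18994 + r) = (136 - 46911)*(-18994 - 1253646000) = -46775*(-1253664994) = 58640180094350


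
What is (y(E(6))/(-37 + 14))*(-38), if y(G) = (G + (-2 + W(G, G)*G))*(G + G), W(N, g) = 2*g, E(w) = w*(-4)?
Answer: -2053824/23 ≈ -89297.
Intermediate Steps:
E(w) = -4*w
y(G) = 2*G*(-2 + G + 2*G²) (y(G) = (G + (-2 + (2*G)*G))*(G + G) = (G + (-2 + 2*G²))*(2*G) = (-2 + G + 2*G²)*(2*G) = 2*G*(-2 + G + 2*G²))
(y(E(6))/(-37 + 14))*(-38) = ((2*(-4*6)*(-2 - 4*6 + 2*(-4*6)²))/(-37 + 14))*(-38) = ((2*(-24)*(-2 - 24 + 2*(-24)²))/(-23))*(-38) = -2*(-24)*(-2 - 24 + 2*576)/23*(-38) = -2*(-24)*(-2 - 24 + 1152)/23*(-38) = -2*(-24)*1126/23*(-38) = -1/23*(-54048)*(-38) = (54048/23)*(-38) = -2053824/23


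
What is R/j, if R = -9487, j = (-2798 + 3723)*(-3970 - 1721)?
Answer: 9487/5264175 ≈ 0.0018022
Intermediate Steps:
j = -5264175 (j = 925*(-5691) = -5264175)
R/j = -9487/(-5264175) = -9487*(-1/5264175) = 9487/5264175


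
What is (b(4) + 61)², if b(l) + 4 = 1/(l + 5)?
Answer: 264196/81 ≈ 3261.7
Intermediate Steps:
b(l) = -4 + 1/(5 + l) (b(l) = -4 + 1/(l + 5) = -4 + 1/(5 + l))
(b(4) + 61)² = ((-19 - 4*4)/(5 + 4) + 61)² = ((-19 - 16)/9 + 61)² = ((⅑)*(-35) + 61)² = (-35/9 + 61)² = (514/9)² = 264196/81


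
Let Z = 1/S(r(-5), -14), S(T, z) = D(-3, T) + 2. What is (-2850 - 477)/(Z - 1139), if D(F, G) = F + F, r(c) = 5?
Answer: 4436/1519 ≈ 2.9203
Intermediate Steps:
D(F, G) = 2*F
S(T, z) = -4 (S(T, z) = 2*(-3) + 2 = -6 + 2 = -4)
Z = -¼ (Z = 1/(-4) = -¼ ≈ -0.25000)
(-2850 - 477)/(Z - 1139) = (-2850 - 477)/(-¼ - 1139) = -3327/(-4557/4) = -3327*(-4/4557) = 4436/1519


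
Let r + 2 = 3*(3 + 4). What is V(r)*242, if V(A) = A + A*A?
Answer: 91960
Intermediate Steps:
r = 19 (r = -2 + 3*(3 + 4) = -2 + 3*7 = -2 + 21 = 19)
V(A) = A + A²
V(r)*242 = (19*(1 + 19))*242 = (19*20)*242 = 380*242 = 91960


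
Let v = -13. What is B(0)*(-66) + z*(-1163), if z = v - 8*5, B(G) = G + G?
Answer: 61639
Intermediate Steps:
B(G) = 2*G
z = -53 (z = -13 - 8*5 = -13 - 40 = -53)
B(0)*(-66) + z*(-1163) = (2*0)*(-66) - 53*(-1163) = 0*(-66) + 61639 = 0 + 61639 = 61639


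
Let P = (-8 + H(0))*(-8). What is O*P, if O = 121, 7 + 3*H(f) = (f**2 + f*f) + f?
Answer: 30008/3 ≈ 10003.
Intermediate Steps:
H(f) = -7/3 + f/3 + 2*f**2/3 (H(f) = -7/3 + ((f**2 + f*f) + f)/3 = -7/3 + ((f**2 + f**2) + f)/3 = -7/3 + (2*f**2 + f)/3 = -7/3 + (f + 2*f**2)/3 = -7/3 + (f/3 + 2*f**2/3) = -7/3 + f/3 + 2*f**2/3)
P = 248/3 (P = (-8 + (-7/3 + (1/3)*0 + (2/3)*0**2))*(-8) = (-8 + (-7/3 + 0 + (2/3)*0))*(-8) = (-8 + (-7/3 + 0 + 0))*(-8) = (-8 - 7/3)*(-8) = -31/3*(-8) = 248/3 ≈ 82.667)
O*P = 121*(248/3) = 30008/3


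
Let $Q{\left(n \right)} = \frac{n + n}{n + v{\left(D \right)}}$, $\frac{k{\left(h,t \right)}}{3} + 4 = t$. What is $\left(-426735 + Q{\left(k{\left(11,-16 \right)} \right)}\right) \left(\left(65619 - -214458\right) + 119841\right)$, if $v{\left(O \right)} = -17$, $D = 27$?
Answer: $- \frac{13140695605050}{77} \approx -1.7066 \cdot 10^{11}$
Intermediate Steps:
$k{\left(h,t \right)} = -12 + 3 t$
$Q{\left(n \right)} = \frac{2 n}{-17 + n}$ ($Q{\left(n \right)} = \frac{n + n}{n - 17} = \frac{2 n}{-17 + n}$)
$\left(-426735 + Q{\left(k{\left(11,-16 \right)} \right)}\right) \left(\left(65619 - -214458\right) + 119841\right) = \left(-426735 + \frac{2 \left(-12 + 3 \left(-16\right)\right)}{-17 + \left(-12 + 3 \left(-16\right)\right)}\right) \left(\left(65619 - -214458\right) + 119841\right) = \left(-426735 + \frac{2 \left(-12 - 48\right)}{-17 - 60}\right) \left(\left(65619 + 214458\right) + 119841\right) = \left(-426735 + 2 \left(-60\right) \frac{1}{-17 - 60}\right) \left(280077 + 119841\right) = \left(-426735 + 2 \left(-60\right) \frac{1}{-77}\right) 399918 = \left(-426735 + 2 \left(-60\right) \left(- \frac{1}{77}\right)\right) 399918 = \left(-426735 + \frac{120}{77}\right) 399918 = \left(- \frac{32858475}{77}\right) 399918 = - \frac{13140695605050}{77}$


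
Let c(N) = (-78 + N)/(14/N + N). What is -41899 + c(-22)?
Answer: -10431751/249 ≈ -41895.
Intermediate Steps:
c(N) = (-78 + N)/(N + 14/N)
-41899 + c(-22) = -41899 - 22*(-78 - 22)/(14 + (-22)**2) = -41899 - 22*(-100)/(14 + 484) = -41899 - 22*(-100)/498 = -41899 - 22*1/498*(-100) = -41899 + 1100/249 = -10431751/249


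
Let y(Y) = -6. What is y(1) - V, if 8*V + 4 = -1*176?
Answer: 33/2 ≈ 16.500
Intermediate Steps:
V = -45/2 (V = -½ + (-1*176)/8 = -½ + (⅛)*(-176) = -½ - 22 = -45/2 ≈ -22.500)
y(1) - V = -6 - 1*(-45/2) = -6 + 45/2 = 33/2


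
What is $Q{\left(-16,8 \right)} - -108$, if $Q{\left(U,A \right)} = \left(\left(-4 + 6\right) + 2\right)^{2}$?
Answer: $124$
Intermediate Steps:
$Q{\left(U,A \right)} = 16$ ($Q{\left(U,A \right)} = \left(2 + 2\right)^{2} = 4^{2} = 16$)
$Q{\left(-16,8 \right)} - -108 = 16 - -108 = 16 + 108 = 124$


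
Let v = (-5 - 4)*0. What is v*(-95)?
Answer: 0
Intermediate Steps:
v = 0 (v = -9*0 = 0)
v*(-95) = 0*(-95) = 0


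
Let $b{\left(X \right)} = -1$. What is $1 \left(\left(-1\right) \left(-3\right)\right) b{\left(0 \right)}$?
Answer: $-3$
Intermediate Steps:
$1 \left(\left(-1\right) \left(-3\right)\right) b{\left(0 \right)} = 1 \left(\left(-1\right) \left(-3\right)\right) \left(-1\right) = 1 \cdot 3 \left(-1\right) = 3 \left(-1\right) = -3$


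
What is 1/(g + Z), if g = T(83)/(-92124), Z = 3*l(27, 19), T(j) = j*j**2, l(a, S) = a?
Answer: 92124/6890257 ≈ 0.013370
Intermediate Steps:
T(j) = j**3
Z = 81 (Z = 3*27 = 81)
g = -571787/92124 (g = 83**3/(-92124) = 571787*(-1/92124) = -571787/92124 ≈ -6.2067)
1/(g + Z) = 1/(-571787/92124 + 81) = 1/(6890257/92124) = 92124/6890257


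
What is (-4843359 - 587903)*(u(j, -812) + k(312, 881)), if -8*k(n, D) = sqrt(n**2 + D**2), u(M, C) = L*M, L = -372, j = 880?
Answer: 1777977928320 + 2715631*sqrt(873505)/4 ≈ 1.7786e+12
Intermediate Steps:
u(M, C) = -372*M
k(n, D) = -sqrt(D**2 + n**2)/8 (k(n, D) = -sqrt(n**2 + D**2)/8 = -sqrt(D**2 + n**2)/8)
(-4843359 - 587903)*(u(j, -812) + k(312, 881)) = (-4843359 - 587903)*(-372*880 - sqrt(881**2 + 312**2)/8) = -5431262*(-327360 - sqrt(776161 + 97344)/8) = -5431262*(-327360 - sqrt(873505)/8) = 1777977928320 + 2715631*sqrt(873505)/4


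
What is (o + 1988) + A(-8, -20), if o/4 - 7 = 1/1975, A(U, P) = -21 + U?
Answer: 3924329/1975 ≈ 1987.0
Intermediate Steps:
o = 55304/1975 (o = 28 + 4/1975 = 55304/1975 ≈ 28.002)
(o + 1988) + A(-8, -20) = (55304/1975 + 1988) + (-21 - 8) = 3981604/1975 - 29 = 3924329/1975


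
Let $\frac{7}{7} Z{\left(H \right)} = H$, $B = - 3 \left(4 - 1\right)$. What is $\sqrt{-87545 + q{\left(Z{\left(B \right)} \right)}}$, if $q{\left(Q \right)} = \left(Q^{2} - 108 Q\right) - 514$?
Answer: $i \sqrt{87006} \approx 294.97 i$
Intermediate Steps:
$B = -9$ ($B = \left(-3\right) 3 = -9$)
$Z{\left(H \right)} = H$
$q{\left(Q \right)} = -514 + Q^{2} - 108 Q$
$\sqrt{-87545 + q{\left(Z{\left(B \right)} \right)}} = \sqrt{-87545 - \left(-458 - 81\right)} = \sqrt{-87545 + \left(-514 + 81 + 972\right)} = \sqrt{-87545 + 539} = \sqrt{-87006} = i \sqrt{87006}$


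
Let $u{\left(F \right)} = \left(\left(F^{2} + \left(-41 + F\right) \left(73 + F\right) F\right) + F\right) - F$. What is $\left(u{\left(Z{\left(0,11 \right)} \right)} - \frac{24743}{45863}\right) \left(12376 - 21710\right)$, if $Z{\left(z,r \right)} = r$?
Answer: $\frac{11814955545120}{45863} \approx 2.5761 \cdot 10^{8}$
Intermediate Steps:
$u{\left(F \right)} = F^{2} + F \left(-41 + F\right) \left(73 + F\right)$ ($u{\left(F \right)} = \left(\left(F^{2} + F \left(-41 + F\right) \left(73 + F\right)\right) + F\right) - F = \left(F + F^{2} + F \left(-41 + F\right) \left(73 + F\right)\right) - F = F^{2} + F \left(-41 + F\right) \left(73 + F\right)$)
$\left(u{\left(Z{\left(0,11 \right)} \right)} - \frac{24743}{45863}\right) \left(12376 - 21710\right) = \left(11 \left(-2993 + 11^{2} + 33 \cdot 11\right) - \frac{24743}{45863}\right) \left(12376 - 21710\right) = \left(11 \left(-2993 + 121 + 363\right) - \frac{24743}{45863}\right) \left(-9334\right) = \left(11 \left(-2509\right) - \frac{24743}{45863}\right) \left(-9334\right) = \left(-27599 - \frac{24743}{45863}\right) \left(-9334\right) = \left(- \frac{1265797680}{45863}\right) \left(-9334\right) = \frac{11814955545120}{45863}$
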